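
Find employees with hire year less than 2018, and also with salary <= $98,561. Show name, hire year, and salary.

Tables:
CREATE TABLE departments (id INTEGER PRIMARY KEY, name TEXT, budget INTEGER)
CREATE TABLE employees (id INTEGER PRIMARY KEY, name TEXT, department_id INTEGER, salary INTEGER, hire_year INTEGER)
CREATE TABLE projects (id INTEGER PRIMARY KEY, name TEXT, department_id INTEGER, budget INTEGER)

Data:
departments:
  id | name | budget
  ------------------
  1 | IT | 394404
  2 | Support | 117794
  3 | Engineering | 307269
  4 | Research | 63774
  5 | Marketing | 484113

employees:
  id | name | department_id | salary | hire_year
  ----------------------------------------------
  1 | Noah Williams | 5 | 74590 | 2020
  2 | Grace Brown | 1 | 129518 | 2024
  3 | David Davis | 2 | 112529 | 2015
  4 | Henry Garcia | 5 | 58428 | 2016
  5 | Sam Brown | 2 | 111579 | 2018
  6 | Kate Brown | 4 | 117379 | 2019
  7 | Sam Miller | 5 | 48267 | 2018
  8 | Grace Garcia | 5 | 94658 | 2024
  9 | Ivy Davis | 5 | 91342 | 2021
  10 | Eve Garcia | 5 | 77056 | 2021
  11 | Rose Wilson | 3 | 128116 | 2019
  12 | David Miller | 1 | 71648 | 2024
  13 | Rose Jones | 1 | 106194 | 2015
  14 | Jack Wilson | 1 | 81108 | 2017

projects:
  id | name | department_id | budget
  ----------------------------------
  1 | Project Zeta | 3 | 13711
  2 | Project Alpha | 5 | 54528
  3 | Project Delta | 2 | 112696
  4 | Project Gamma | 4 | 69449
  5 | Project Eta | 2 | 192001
SELECT name, hire_year, salary FROM employees WHERE hire_year < 2018 AND salary <= 98561

Execution result:
name | hire_year | salary
Henry Garcia | 2016 | 58428
Jack Wilson | 2017 | 81108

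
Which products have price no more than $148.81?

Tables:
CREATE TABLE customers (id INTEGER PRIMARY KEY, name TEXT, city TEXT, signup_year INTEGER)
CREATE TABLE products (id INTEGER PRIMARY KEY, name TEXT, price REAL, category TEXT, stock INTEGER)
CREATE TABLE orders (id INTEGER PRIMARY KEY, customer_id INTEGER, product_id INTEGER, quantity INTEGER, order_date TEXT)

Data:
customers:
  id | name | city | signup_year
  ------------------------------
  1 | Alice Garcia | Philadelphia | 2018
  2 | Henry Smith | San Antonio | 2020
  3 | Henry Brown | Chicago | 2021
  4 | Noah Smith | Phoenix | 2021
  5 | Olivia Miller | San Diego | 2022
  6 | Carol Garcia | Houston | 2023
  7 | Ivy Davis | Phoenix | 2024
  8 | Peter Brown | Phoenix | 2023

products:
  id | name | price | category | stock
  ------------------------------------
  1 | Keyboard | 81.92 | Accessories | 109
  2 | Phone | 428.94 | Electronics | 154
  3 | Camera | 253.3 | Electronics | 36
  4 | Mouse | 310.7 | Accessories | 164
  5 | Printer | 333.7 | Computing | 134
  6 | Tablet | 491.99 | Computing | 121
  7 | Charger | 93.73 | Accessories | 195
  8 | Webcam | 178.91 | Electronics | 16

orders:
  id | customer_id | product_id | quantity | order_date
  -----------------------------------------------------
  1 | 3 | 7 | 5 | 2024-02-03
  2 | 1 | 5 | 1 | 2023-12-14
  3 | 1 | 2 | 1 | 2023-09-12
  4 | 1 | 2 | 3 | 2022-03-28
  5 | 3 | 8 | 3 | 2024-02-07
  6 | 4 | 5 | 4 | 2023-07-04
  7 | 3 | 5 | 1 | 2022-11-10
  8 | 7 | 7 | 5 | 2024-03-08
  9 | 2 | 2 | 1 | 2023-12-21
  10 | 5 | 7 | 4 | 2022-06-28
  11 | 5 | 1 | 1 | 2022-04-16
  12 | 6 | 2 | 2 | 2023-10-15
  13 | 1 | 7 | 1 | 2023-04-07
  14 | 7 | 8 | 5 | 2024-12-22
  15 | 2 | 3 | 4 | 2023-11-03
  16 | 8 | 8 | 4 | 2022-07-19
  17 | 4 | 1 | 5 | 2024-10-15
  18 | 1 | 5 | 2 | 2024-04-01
SELECT name, price FROM products WHERE price <= 148.81

Execution result:
name | price
Keyboard | 81.92
Charger | 93.73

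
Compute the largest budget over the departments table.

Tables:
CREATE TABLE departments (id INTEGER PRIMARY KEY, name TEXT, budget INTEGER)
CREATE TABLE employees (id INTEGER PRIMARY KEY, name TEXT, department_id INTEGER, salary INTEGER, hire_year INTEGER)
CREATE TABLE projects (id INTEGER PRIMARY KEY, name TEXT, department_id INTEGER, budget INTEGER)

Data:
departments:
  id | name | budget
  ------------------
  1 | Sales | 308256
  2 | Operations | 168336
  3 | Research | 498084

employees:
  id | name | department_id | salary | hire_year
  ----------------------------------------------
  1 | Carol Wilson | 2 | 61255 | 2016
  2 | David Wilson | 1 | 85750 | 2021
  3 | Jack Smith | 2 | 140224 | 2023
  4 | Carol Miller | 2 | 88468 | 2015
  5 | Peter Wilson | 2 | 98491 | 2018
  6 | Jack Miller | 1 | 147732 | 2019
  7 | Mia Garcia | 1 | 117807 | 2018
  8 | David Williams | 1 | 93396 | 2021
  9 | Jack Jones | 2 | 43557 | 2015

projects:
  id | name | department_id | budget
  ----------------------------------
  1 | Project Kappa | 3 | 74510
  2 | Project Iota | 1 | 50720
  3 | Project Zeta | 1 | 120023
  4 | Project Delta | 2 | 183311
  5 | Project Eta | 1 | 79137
SELECT MAX(budget) FROM departments

Execution result:
498084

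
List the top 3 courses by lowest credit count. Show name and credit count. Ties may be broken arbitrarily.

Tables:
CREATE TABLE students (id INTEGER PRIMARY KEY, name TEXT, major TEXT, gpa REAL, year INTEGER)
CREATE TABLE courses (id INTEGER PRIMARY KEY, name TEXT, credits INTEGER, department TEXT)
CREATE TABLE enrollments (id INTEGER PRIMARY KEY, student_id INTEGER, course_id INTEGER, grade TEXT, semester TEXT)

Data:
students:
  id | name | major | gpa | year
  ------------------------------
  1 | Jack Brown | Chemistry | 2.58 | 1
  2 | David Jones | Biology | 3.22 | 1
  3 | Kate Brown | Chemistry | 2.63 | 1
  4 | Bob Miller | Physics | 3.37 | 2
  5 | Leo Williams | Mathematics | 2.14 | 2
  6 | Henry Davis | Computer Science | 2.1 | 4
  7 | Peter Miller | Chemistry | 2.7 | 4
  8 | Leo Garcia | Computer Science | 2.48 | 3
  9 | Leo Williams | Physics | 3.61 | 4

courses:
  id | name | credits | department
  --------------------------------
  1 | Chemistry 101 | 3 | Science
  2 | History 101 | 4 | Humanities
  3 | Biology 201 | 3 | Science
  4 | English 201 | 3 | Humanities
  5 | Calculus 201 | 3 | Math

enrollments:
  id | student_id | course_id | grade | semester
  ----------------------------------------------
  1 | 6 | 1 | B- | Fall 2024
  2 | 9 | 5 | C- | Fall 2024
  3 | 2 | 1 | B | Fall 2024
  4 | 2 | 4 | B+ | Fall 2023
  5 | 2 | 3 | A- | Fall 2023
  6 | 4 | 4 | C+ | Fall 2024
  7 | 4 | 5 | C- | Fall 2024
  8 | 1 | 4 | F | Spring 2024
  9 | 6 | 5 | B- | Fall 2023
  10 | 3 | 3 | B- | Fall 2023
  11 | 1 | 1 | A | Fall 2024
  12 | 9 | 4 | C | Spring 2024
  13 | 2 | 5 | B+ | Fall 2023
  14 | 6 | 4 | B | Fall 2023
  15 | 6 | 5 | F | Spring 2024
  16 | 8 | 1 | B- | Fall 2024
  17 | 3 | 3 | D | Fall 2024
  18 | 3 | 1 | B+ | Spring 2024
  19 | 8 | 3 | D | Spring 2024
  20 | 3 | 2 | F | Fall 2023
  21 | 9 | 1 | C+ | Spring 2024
SELECT name, credits FROM courses ORDER BY credits ASC LIMIT 3

Execution result:
name | credits
Chemistry 101 | 3
Biology 201 | 3
English 201 | 3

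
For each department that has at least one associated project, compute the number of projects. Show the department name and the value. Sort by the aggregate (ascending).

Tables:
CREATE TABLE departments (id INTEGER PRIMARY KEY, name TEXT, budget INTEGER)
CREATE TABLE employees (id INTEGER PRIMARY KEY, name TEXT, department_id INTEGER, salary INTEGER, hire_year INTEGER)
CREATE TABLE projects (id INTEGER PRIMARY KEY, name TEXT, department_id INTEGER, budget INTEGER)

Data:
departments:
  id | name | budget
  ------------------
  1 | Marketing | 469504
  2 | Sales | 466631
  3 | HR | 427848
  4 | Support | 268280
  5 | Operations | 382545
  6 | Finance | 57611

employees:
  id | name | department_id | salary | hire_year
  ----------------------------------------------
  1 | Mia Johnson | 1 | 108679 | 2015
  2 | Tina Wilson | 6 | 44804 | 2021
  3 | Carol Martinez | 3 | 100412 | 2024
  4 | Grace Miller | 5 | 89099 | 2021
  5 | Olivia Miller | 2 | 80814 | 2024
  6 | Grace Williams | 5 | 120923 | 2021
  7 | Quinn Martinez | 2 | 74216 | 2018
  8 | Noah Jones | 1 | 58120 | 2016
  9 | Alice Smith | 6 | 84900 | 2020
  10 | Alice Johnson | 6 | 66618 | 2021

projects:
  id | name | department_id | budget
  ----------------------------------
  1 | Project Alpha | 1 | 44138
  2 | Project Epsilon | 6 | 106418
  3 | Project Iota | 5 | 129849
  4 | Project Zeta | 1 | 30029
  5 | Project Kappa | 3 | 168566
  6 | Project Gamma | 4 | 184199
SELECT p.name, COUNT(*) AS n FROM projects c JOIN departments p ON c.department_id = p.id GROUP BY p.id, p.name ORDER BY n ASC

Execution result:
name | n
HR | 1
Support | 1
Operations | 1
Finance | 1
Marketing | 2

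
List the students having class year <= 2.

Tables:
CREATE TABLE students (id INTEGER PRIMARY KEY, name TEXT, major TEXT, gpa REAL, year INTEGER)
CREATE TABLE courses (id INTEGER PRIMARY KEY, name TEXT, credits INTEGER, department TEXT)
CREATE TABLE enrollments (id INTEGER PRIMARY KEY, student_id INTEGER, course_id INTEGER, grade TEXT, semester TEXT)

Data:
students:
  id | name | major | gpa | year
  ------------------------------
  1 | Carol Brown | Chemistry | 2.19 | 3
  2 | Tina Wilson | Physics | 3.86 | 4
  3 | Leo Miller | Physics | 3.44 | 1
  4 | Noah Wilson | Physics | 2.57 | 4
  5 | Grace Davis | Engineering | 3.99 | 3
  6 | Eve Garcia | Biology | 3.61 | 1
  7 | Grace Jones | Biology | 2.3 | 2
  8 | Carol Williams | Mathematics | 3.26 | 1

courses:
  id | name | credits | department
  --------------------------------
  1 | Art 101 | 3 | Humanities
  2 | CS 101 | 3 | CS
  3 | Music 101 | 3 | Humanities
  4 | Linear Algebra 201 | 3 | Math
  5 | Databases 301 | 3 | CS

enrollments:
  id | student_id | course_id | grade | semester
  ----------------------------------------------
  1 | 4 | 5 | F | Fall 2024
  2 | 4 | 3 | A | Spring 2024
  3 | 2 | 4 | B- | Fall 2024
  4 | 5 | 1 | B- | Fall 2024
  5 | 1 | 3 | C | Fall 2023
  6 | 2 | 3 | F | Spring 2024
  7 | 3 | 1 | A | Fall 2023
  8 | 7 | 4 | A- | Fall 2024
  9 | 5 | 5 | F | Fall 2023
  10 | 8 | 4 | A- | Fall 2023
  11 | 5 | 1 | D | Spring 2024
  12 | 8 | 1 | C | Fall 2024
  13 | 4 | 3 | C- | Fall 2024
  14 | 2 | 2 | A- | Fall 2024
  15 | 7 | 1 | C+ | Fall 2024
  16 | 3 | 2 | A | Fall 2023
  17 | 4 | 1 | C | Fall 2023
SELECT name, year FROM students WHERE year <= 2

Execution result:
name | year
Leo Miller | 1
Eve Garcia | 1
Grace Jones | 2
Carol Williams | 1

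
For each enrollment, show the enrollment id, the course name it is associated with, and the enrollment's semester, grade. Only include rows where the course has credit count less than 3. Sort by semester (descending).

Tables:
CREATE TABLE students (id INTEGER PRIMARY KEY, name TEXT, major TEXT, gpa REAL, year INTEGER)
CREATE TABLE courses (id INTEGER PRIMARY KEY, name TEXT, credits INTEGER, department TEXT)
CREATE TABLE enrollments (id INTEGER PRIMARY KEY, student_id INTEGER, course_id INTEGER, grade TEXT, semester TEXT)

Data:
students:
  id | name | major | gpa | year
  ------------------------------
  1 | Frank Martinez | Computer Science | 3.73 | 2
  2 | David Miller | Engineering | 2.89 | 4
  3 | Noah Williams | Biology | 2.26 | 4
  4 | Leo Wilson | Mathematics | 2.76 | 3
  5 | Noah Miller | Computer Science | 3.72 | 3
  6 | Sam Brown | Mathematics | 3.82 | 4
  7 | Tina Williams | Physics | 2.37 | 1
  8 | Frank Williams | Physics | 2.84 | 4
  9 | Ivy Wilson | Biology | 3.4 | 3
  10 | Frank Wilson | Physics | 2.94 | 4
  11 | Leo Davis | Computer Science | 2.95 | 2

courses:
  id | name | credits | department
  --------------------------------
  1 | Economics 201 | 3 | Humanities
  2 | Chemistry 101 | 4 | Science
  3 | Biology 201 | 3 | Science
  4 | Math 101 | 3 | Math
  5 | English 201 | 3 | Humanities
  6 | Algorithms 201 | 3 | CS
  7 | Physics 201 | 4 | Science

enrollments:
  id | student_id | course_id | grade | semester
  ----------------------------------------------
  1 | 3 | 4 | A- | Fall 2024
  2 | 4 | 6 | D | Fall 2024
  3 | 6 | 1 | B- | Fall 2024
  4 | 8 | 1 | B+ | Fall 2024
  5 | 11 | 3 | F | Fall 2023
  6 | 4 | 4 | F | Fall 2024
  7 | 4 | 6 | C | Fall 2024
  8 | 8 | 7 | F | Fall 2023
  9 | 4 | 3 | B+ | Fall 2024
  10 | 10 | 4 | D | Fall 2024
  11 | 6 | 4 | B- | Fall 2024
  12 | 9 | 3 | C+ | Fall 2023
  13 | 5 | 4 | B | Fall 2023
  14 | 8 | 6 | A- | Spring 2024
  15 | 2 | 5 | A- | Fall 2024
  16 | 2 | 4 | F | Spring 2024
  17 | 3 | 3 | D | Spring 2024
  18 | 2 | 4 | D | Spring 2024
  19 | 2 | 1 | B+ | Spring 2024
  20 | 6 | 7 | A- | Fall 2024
SELECT c.id, p.name AS course, c.semester, c.grade FROM enrollments c JOIN courses p ON c.course_id = p.id WHERE p.credits < 3 ORDER BY c.semester DESC

Execution result:
(no rows)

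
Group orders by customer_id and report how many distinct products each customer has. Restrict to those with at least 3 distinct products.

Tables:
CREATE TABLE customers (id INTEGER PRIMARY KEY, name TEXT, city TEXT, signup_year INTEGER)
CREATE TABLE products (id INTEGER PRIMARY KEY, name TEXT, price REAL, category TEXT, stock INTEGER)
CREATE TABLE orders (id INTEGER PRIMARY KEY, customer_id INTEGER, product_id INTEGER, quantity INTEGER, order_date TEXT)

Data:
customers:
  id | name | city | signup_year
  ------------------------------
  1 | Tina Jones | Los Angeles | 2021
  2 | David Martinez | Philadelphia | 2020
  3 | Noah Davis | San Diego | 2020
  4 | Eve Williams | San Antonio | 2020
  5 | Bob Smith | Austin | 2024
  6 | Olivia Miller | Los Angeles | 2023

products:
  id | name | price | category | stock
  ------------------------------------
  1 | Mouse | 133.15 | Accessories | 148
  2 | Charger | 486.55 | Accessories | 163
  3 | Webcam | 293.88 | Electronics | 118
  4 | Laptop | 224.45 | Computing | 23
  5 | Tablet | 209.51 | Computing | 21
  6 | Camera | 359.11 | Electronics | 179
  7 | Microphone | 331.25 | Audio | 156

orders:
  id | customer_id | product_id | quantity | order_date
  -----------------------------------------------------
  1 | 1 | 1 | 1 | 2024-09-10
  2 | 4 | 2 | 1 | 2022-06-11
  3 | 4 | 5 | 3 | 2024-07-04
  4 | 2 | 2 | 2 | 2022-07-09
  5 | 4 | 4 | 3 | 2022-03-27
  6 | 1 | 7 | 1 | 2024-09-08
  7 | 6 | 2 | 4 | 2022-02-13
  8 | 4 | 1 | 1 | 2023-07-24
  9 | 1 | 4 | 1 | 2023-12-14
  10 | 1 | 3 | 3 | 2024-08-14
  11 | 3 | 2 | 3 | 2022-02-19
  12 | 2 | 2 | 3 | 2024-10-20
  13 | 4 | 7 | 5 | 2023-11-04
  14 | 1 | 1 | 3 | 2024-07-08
SELECT customer_id, COUNT(DISTINCT product_id) AS distinct_product_count FROM orders GROUP BY customer_id HAVING COUNT(DISTINCT product_id) >= 3

Execution result:
customer_id | distinct_product_count
1 | 4
4 | 5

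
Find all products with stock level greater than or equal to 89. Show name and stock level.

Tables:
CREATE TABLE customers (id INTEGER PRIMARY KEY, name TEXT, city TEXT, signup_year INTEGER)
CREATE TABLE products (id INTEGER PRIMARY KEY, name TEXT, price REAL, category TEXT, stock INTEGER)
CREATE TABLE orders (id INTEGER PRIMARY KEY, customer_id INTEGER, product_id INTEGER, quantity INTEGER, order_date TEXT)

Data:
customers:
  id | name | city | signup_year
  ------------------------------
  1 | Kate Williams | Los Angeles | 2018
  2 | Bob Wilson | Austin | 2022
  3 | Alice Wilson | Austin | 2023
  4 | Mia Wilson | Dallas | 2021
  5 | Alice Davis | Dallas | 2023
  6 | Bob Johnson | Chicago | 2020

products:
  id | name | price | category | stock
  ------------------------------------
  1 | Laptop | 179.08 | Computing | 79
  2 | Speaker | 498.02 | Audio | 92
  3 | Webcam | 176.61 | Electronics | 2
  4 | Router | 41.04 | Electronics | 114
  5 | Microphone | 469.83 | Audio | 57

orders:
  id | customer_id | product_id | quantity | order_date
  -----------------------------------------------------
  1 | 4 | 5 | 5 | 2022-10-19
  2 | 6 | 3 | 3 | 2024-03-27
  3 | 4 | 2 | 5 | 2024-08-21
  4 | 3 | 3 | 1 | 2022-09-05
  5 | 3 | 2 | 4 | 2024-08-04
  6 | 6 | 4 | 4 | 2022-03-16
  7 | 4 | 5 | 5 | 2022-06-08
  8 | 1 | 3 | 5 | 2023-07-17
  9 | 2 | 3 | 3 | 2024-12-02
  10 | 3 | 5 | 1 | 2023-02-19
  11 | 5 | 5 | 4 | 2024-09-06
SELECT name, stock FROM products WHERE stock >= 89

Execution result:
name | stock
Speaker | 92
Router | 114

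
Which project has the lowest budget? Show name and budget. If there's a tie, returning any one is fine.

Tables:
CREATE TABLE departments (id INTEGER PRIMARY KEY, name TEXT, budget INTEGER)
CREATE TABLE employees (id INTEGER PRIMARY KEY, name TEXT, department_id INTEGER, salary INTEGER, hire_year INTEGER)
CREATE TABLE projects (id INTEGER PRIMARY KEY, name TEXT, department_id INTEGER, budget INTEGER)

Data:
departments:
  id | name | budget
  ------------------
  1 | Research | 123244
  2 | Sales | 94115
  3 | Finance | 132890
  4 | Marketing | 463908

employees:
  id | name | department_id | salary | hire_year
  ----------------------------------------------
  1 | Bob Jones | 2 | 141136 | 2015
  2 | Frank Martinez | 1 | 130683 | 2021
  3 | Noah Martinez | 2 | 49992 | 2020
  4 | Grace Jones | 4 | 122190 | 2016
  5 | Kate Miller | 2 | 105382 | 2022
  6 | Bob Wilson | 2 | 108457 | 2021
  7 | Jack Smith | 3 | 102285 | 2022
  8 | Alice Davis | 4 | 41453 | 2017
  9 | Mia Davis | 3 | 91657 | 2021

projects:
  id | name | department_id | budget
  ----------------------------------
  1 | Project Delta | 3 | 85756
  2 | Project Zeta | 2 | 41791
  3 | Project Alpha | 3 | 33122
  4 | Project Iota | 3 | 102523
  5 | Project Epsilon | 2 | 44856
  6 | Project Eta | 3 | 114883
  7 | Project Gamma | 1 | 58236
SELECT name, budget FROM projects ORDER BY budget ASC LIMIT 1

Execution result:
name | budget
Project Alpha | 33122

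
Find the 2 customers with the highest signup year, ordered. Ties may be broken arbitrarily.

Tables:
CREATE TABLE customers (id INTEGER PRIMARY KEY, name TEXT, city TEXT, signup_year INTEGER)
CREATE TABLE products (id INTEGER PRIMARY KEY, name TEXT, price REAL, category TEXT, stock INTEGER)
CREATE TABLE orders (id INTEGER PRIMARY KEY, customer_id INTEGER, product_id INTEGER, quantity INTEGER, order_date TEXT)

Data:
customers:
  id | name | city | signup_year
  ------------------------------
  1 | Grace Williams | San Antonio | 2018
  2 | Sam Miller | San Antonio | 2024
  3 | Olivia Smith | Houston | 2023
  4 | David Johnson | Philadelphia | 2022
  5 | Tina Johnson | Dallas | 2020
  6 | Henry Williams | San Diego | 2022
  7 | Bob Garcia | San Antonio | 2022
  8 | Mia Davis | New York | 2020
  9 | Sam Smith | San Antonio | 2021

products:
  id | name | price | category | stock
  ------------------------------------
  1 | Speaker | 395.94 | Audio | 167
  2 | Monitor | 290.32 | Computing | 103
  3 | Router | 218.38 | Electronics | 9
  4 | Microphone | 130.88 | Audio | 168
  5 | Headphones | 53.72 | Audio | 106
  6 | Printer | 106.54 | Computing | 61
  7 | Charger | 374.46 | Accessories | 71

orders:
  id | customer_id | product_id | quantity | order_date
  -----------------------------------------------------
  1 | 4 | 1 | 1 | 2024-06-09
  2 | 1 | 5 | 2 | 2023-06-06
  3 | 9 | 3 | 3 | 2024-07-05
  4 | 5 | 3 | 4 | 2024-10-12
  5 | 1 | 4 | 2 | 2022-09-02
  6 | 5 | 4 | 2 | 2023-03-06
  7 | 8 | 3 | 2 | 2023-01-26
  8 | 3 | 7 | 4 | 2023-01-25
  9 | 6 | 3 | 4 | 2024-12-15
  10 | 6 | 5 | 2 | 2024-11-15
SELECT name, signup_year FROM customers ORDER BY signup_year DESC LIMIT 2

Execution result:
name | signup_year
Sam Miller | 2024
Olivia Smith | 2023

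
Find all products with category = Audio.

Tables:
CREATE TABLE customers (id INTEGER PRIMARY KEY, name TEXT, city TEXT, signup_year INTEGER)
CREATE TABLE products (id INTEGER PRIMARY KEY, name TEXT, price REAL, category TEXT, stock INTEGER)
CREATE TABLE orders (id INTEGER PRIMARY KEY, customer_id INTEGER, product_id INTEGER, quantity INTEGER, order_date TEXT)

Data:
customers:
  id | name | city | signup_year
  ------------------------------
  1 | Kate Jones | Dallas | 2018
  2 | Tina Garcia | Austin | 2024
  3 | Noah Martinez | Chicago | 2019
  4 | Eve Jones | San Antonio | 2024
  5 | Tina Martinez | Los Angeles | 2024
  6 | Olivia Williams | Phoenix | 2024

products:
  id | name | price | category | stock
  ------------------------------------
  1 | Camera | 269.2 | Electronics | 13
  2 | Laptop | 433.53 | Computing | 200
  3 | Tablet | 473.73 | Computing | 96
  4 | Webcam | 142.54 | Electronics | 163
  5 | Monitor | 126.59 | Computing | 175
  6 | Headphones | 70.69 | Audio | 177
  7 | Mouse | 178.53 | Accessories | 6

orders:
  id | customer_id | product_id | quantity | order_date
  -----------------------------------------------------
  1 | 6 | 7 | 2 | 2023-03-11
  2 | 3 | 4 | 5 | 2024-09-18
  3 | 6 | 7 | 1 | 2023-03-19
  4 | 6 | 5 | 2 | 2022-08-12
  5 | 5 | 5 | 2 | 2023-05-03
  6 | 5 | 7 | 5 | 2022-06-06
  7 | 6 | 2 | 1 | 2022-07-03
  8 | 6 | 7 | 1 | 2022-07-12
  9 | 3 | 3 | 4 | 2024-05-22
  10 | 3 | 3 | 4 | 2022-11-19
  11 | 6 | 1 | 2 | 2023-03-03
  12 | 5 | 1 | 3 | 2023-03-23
SELECT name, category FROM products WHERE category = 'Audio'

Execution result:
name | category
Headphones | Audio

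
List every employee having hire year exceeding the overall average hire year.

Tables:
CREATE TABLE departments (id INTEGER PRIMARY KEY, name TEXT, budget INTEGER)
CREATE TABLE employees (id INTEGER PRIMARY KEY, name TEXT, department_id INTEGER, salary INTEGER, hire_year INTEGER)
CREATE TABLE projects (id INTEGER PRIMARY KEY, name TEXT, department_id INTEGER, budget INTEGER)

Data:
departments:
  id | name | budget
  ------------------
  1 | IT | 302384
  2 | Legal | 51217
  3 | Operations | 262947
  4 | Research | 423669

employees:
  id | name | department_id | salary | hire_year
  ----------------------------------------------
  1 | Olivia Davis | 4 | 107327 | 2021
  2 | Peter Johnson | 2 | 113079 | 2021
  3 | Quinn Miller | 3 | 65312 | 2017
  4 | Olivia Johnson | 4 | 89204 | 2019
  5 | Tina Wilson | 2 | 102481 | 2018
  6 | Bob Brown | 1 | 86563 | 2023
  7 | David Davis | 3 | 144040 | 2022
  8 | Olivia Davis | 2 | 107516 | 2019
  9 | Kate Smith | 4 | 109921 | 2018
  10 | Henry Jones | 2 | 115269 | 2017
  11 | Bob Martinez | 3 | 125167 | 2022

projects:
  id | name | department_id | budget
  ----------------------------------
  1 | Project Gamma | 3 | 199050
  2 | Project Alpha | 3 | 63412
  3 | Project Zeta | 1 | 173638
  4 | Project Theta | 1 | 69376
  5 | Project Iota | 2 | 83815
SELECT name, hire_year FROM employees WHERE hire_year > (SELECT AVG(hire_year) FROM employees)

Execution result:
name | hire_year
Olivia Davis | 2021
Peter Johnson | 2021
Bob Brown | 2023
David Davis | 2022
Bob Martinez | 2022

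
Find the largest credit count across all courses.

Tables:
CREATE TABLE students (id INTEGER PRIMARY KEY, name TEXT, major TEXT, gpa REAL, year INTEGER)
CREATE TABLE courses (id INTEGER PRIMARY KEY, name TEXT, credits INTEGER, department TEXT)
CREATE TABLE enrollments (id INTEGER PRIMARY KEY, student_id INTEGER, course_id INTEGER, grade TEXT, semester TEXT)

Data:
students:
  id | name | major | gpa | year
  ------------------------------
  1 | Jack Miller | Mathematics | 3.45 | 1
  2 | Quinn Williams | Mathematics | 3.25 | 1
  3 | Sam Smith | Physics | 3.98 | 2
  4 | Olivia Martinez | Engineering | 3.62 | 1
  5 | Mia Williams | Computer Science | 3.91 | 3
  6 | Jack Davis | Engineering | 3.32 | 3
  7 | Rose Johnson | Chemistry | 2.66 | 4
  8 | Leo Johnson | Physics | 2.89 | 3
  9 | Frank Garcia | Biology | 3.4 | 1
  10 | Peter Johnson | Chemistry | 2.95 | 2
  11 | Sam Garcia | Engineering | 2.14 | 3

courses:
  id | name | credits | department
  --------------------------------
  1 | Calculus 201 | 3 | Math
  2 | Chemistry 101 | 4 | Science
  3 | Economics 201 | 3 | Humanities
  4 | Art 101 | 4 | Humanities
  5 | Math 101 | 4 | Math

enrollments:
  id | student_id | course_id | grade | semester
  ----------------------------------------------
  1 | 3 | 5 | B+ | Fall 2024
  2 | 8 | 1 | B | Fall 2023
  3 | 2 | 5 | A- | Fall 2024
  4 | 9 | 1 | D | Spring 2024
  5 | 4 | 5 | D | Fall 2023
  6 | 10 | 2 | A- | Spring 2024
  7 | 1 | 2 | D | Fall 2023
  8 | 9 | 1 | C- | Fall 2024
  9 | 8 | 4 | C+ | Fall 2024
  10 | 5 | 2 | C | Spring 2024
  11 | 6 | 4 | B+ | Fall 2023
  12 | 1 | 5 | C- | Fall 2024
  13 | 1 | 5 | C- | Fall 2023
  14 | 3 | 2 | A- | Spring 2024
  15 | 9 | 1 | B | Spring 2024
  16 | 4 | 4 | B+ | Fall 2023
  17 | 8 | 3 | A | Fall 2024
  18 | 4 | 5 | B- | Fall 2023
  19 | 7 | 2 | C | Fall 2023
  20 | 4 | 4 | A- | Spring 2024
SELECT MAX(credits) FROM courses

Execution result:
4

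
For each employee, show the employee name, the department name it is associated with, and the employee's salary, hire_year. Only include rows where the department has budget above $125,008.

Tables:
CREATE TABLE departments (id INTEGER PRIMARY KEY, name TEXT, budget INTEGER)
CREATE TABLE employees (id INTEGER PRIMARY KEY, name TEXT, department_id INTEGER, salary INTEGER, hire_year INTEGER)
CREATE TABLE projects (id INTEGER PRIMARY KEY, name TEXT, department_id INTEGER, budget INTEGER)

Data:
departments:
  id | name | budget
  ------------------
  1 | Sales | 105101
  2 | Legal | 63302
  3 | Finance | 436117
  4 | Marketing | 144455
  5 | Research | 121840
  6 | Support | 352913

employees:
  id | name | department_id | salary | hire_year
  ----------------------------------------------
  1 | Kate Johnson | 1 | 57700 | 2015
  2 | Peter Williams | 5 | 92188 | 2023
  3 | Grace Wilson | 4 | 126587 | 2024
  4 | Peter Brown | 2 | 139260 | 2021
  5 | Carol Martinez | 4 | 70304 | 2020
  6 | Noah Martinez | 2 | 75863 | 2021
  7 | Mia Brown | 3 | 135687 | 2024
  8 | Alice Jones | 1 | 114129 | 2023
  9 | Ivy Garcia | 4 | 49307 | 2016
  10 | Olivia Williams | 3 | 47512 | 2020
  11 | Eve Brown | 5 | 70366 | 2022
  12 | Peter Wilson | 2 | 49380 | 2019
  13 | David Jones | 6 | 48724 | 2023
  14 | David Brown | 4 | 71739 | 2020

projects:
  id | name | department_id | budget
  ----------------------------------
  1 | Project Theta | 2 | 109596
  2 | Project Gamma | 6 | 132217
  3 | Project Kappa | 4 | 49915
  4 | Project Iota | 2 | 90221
SELECT c.name, p.name AS department, c.salary, c.hire_year FROM employees c JOIN departments p ON c.department_id = p.id WHERE p.budget > 125008

Execution result:
name | department | salary | hire_year
Grace Wilson | Marketing | 126587 | 2024
Carol Martinez | Marketing | 70304 | 2020
Mia Brown | Finance | 135687 | 2024
Ivy Garcia | Marketing | 49307 | 2016
Olivia Williams | Finance | 47512 | 2020
David Jones | Support | 48724 | 2023
David Brown | Marketing | 71739 | 2020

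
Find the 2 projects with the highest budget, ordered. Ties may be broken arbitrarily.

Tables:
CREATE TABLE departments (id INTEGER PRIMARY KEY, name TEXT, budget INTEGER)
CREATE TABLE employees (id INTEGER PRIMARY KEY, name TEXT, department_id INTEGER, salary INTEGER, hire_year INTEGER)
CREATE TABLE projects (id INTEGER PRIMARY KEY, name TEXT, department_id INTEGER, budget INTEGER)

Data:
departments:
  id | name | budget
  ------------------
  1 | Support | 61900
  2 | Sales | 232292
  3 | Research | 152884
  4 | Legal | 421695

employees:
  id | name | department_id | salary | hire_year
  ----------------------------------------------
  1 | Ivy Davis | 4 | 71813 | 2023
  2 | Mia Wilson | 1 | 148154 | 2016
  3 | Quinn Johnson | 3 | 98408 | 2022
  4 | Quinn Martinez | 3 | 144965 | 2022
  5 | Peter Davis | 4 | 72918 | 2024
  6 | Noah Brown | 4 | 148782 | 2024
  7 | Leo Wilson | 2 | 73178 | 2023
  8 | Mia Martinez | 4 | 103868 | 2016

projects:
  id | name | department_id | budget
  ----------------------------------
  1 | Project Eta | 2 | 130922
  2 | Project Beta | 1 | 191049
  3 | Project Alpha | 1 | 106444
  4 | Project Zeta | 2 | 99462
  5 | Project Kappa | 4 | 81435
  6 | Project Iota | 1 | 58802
SELECT name, budget FROM projects ORDER BY budget DESC LIMIT 2

Execution result:
name | budget
Project Beta | 191049
Project Eta | 130922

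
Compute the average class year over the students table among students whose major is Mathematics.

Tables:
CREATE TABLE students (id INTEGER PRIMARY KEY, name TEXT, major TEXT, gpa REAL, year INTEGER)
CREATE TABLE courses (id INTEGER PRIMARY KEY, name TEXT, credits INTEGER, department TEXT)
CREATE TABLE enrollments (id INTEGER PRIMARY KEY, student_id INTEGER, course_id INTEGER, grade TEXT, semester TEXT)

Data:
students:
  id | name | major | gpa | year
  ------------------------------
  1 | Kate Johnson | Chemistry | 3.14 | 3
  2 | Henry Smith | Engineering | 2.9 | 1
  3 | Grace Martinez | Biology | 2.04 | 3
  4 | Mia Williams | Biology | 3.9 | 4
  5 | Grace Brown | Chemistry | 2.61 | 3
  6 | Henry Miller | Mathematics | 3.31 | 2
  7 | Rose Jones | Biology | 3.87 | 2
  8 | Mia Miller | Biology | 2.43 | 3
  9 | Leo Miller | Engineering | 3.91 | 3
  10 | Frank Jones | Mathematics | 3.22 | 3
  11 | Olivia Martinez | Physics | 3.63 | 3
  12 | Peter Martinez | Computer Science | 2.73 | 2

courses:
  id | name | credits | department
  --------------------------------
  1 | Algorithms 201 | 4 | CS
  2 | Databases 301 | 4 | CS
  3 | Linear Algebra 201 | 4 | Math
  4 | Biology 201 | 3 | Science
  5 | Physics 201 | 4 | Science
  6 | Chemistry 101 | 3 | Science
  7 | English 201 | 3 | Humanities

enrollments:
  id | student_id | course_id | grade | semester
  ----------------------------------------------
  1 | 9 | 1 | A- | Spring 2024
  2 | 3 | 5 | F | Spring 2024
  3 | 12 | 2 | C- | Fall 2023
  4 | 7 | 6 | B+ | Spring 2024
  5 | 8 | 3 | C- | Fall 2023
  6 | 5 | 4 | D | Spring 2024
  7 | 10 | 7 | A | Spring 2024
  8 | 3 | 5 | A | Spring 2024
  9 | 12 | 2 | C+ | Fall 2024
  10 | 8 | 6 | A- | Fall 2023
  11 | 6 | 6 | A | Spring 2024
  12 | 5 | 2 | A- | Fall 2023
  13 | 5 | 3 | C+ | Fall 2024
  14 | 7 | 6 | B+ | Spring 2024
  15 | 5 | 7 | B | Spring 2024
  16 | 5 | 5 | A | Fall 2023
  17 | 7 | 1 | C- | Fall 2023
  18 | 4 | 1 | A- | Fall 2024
SELECT AVG(year) FROM students WHERE major = 'Mathematics'

Execution result:
2.50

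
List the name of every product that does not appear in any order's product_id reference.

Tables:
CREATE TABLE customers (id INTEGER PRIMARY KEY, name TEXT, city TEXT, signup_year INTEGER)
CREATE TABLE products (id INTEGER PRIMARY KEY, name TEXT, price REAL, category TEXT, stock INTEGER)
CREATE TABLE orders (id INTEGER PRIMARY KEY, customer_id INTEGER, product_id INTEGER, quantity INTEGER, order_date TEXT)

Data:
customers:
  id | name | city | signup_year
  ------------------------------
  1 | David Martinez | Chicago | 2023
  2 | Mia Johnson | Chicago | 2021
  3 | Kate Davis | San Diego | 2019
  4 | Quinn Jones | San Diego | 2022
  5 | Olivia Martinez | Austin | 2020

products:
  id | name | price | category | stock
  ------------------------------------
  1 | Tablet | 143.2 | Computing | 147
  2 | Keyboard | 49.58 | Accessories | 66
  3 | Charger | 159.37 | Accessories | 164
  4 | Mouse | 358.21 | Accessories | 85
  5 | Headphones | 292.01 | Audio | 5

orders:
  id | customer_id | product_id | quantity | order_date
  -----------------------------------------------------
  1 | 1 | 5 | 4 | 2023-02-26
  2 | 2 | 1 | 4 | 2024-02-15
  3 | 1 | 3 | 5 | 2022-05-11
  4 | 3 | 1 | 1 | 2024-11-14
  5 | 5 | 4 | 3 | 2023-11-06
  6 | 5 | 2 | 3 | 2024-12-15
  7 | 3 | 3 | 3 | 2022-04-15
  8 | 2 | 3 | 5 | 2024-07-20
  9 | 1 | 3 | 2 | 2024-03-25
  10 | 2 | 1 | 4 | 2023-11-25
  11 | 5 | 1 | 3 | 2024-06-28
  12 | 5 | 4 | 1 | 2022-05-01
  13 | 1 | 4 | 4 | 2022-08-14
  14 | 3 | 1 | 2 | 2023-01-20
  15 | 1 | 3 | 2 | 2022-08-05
SELECT p.name FROM products p LEFT JOIN orders c ON c.product_id = p.id WHERE c.id IS NULL

Execution result:
(no rows)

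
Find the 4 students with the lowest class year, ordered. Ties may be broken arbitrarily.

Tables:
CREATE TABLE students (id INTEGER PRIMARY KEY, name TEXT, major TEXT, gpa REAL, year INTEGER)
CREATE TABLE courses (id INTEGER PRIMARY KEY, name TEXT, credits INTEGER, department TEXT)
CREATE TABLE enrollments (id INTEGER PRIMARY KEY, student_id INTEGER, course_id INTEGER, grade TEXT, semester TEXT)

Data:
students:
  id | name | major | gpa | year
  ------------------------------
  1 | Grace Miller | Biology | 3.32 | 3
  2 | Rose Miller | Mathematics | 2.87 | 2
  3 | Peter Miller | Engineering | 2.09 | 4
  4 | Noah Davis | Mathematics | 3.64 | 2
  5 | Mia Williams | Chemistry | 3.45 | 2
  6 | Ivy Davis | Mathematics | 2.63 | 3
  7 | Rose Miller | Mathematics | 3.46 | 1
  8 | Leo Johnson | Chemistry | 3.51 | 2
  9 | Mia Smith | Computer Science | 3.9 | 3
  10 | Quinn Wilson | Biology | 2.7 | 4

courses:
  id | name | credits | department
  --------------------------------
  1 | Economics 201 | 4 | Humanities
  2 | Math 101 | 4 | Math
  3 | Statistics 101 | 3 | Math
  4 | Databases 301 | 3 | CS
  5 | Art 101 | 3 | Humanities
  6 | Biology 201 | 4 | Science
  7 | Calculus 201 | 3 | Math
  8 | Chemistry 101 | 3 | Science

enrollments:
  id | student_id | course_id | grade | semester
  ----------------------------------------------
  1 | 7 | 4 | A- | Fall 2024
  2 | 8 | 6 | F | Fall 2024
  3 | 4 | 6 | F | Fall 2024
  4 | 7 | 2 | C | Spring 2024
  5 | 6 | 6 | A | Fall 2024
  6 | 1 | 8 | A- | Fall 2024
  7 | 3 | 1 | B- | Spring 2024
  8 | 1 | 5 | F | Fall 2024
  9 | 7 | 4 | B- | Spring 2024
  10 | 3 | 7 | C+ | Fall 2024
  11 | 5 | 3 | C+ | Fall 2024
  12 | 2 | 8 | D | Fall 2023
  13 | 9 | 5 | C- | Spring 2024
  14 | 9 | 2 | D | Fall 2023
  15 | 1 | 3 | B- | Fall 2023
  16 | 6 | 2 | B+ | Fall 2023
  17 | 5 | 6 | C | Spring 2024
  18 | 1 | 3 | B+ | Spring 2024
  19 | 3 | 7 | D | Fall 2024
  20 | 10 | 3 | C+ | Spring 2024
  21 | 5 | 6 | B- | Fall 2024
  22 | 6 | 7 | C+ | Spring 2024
SELECT name, year FROM students ORDER BY year ASC LIMIT 4

Execution result:
name | year
Rose Miller | 1
Rose Miller | 2
Noah Davis | 2
Mia Williams | 2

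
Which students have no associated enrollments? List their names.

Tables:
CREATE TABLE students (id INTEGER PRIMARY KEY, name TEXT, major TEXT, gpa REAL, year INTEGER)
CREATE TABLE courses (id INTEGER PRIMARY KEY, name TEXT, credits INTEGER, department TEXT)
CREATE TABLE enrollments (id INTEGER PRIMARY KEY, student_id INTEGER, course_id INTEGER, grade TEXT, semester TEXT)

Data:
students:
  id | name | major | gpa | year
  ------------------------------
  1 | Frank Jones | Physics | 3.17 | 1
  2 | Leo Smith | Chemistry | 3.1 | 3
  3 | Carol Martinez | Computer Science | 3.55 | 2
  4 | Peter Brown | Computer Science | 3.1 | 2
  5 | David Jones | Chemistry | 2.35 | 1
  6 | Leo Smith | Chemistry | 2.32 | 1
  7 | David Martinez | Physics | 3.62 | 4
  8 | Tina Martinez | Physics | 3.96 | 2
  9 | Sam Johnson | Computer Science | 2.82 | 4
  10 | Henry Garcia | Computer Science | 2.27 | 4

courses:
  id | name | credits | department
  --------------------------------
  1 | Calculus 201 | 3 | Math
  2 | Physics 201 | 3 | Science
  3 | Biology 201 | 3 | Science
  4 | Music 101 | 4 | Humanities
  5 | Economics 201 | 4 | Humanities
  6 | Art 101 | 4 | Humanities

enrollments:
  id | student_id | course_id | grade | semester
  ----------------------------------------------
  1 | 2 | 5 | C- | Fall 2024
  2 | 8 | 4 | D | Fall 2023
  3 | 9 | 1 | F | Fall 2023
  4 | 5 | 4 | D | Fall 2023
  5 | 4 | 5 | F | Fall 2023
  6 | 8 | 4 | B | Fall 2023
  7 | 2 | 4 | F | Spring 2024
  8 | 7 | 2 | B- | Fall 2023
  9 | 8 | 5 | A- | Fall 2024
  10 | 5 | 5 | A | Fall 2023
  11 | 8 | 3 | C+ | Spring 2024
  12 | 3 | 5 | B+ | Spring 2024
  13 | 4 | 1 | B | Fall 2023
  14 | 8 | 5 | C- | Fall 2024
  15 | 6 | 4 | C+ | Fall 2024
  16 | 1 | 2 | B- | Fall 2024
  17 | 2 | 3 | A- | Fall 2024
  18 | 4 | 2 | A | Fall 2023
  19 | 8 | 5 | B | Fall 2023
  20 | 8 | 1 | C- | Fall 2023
SELECT p.name FROM students p LEFT JOIN enrollments c ON c.student_id = p.id WHERE c.id IS NULL

Execution result:
Henry Garcia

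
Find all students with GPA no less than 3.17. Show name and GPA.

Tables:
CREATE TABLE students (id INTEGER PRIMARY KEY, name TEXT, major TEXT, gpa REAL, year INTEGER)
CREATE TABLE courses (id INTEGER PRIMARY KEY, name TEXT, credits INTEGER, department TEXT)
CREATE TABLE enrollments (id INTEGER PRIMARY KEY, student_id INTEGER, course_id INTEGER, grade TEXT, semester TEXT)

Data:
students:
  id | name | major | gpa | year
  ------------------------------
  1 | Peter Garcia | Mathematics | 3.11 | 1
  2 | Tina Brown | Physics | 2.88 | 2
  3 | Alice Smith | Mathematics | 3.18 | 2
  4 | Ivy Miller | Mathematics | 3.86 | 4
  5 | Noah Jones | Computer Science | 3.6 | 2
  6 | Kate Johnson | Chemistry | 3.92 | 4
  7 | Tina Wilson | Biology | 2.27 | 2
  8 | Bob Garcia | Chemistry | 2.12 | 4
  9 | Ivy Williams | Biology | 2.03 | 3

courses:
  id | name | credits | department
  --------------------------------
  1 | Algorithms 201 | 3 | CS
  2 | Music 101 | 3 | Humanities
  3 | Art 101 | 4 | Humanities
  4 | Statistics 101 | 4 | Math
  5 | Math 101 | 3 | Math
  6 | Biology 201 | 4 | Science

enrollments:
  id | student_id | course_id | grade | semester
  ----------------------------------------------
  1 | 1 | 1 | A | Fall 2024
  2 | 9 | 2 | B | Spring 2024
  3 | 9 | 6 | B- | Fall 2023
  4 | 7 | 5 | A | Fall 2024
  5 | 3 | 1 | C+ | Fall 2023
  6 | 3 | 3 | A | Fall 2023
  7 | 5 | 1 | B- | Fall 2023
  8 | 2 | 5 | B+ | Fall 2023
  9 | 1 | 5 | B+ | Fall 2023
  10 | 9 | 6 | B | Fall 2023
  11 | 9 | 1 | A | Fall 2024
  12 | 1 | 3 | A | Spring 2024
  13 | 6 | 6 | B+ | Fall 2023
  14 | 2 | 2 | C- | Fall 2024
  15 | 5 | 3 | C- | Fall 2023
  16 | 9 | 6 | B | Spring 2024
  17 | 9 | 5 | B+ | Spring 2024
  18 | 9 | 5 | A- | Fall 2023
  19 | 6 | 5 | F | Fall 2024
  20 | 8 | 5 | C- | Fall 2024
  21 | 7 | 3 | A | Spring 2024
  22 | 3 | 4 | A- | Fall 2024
SELECT name, gpa FROM students WHERE gpa >= 3.17

Execution result:
name | gpa
Alice Smith | 3.18
Ivy Miller | 3.86
Noah Jones | 3.60
Kate Johnson | 3.92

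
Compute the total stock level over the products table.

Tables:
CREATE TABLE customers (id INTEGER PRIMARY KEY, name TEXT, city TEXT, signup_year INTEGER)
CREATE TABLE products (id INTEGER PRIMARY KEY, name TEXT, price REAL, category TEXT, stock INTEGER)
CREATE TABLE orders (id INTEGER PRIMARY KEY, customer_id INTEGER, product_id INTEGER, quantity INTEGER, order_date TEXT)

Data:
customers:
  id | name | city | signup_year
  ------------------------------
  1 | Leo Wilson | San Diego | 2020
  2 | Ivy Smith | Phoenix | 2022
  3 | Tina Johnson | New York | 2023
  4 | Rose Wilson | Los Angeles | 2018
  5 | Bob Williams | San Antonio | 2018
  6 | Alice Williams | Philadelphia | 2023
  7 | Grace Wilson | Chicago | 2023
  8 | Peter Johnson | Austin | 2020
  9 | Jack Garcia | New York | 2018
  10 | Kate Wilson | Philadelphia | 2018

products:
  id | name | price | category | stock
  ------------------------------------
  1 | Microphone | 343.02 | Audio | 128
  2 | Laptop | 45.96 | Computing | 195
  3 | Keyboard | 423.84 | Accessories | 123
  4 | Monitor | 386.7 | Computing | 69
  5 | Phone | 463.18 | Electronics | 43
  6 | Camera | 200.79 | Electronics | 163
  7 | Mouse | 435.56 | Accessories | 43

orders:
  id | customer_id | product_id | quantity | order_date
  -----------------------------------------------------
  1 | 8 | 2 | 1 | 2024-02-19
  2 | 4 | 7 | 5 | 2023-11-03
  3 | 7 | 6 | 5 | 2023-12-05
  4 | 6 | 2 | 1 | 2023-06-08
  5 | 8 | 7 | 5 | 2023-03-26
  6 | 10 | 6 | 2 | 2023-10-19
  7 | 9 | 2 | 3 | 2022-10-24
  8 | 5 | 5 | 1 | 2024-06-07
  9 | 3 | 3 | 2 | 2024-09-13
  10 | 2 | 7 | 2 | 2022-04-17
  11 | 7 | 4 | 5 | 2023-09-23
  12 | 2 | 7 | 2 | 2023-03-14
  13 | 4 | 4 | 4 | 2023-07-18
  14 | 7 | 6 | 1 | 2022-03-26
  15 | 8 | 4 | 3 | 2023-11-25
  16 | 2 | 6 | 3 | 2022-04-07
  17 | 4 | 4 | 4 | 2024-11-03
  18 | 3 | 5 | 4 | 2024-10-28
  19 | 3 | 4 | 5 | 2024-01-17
SELECT SUM(stock) FROM products

Execution result:
764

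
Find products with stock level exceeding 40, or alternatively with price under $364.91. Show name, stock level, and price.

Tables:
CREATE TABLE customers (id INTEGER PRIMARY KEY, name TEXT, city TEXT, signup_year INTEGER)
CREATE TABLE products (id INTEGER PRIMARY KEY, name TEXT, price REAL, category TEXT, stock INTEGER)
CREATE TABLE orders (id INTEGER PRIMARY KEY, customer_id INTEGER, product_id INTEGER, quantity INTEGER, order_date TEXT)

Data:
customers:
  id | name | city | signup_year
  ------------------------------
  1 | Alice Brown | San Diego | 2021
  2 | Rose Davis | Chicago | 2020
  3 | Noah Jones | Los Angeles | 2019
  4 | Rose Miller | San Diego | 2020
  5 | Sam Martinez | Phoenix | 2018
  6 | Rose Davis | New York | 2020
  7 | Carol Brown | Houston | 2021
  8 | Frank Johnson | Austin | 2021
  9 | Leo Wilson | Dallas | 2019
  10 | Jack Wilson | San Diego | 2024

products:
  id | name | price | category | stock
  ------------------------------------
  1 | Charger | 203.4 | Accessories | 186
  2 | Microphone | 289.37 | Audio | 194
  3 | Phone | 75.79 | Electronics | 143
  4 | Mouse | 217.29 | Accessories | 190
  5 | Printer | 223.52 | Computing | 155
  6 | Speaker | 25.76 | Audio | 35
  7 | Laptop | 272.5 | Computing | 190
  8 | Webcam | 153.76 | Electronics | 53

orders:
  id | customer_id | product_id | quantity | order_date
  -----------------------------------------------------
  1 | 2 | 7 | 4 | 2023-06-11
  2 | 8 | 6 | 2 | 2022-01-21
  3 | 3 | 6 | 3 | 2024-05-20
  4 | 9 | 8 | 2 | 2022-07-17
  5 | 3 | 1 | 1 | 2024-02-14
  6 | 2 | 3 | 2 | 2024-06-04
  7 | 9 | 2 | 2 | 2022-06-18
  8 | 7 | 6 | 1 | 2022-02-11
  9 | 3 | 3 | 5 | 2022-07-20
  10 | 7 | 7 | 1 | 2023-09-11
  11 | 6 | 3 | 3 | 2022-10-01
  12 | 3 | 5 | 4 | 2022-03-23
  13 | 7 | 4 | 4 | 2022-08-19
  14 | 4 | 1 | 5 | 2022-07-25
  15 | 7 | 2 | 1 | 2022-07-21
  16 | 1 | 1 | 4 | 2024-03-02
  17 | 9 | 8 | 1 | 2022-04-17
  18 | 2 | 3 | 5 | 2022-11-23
SELECT name, stock, price FROM products WHERE stock > 40 OR price < 364.91

Execution result:
name | stock | price
Charger | 186 | 203.40
Microphone | 194 | 289.37
Phone | 143 | 75.79
Mouse | 190 | 217.29
Printer | 155 | 223.52
Speaker | 35 | 25.76
Laptop | 190 | 272.50
Webcam | 53 | 153.76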